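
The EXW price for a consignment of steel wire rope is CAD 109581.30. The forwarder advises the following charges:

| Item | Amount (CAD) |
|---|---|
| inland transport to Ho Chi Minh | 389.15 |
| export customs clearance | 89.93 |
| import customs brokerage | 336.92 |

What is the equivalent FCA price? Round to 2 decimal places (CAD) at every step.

FCA price: CAD 110060.38

Not relevant to the conversion: brokerage — on the buyer under both terms; not part of either seller's price.
From EXW to FCA, the seller additionally bears: inland to port, export clearance.
FCA price = 109581.30 + 389.15 + 89.93 = 110060.38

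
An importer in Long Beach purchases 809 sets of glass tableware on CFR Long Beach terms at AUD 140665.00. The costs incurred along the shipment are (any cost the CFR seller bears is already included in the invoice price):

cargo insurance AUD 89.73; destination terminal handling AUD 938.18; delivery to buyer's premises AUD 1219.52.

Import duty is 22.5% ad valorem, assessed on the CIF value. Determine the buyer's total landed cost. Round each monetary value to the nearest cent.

CFR: the seller pays costs through ocean freight to the destination port, but not insurance.
CIF value = CFR price + insurance = 140665.00 + 89.73 = 140754.73
Import duty = 140754.73 × 22.5% = 31669.81
Buyer bears: insurance 89.73 + destination terminal 938.18 + delivery 1219.52 + duty 31669.81 = 33917.24
Landed cost = invoice 140665.00 + 33917.24 = 174582.24

Total landed cost: AUD 174582.24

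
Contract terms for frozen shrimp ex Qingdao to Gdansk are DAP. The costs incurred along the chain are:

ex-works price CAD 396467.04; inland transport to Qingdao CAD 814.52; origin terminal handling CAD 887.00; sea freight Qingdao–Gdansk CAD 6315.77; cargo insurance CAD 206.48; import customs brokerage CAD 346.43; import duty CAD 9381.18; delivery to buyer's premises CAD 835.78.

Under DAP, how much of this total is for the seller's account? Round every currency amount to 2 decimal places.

Seller's account: CAD 405526.59

DAP: the seller bears all costs to the named destination except import duty and clearance.
Seller's account: goods 396467.04 + inland to port 814.52 + origin terminal 887.00 + freight 6315.77 + insurance 206.48 + delivery 835.78 = 405526.59
Buyer's account: brokerage 346.43 + duty 9381.18 = 9727.61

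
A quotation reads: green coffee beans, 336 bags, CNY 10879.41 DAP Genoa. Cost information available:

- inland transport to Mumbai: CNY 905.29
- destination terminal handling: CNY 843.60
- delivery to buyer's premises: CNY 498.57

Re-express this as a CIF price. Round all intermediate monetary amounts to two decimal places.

CIF price: CNY 9537.24

Not relevant to the conversion: inland to port — on the seller under both DAP and CIF; already in the DAP price and stays in the CIF price.
From DAP to CIF, the seller no longer bears: destination terminal, delivery.
CIF price = 10879.41 − 843.60 − 498.57 = 9537.24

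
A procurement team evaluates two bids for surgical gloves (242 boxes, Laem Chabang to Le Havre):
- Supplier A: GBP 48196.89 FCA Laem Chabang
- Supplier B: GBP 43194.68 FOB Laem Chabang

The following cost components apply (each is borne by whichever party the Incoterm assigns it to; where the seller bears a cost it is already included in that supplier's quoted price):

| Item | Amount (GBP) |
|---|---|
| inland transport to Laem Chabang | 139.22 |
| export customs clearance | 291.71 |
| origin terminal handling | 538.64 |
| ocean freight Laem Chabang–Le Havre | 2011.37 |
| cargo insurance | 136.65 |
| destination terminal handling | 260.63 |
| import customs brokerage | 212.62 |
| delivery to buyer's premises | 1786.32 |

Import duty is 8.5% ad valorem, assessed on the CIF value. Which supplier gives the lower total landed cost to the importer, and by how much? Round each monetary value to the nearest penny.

Supplier A (FCA):
CIF value = FCA price + origin terminal + freight + insurance = 48196.89 + 538.64 + 2011.37 + 136.65 = 50883.55
Import duty = 50883.55 × 8.5% = 4325.10
Buyer bears (A): 538.64 + 2011.37 + 136.65 + 260.63 + 212.62 + 1786.32 = 4946.23
Landed cost (A) = invoice 48196.89 + 4946.23 + duty 4325.10 = 57468.22
Supplier B (FOB):
CIF value = FOB price + freight + insurance = 43194.68 + 2011.37 + 136.65 = 45342.70
Import duty = 45342.70 × 8.5% = 3854.13
Buyer bears (B): 2011.37 + 136.65 + 260.63 + 212.62 + 1786.32 = 4407.59
Landed cost (B) = invoice 43194.68 + 4407.59 + duty 3854.13 = 51456.40
Difference = |57468.22 − 51456.40| = 6011.82

Supplier B is cheaper by GBP 6011.82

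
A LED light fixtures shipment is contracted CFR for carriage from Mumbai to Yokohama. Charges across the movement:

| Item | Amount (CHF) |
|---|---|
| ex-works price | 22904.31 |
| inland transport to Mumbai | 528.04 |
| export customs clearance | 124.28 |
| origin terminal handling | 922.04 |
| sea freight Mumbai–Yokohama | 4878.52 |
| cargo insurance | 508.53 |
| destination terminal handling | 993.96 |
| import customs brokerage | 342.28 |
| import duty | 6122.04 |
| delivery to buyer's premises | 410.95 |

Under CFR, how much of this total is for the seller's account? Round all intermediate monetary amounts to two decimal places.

CFR: the seller pays costs through ocean freight to the destination port, but not insurance.
Seller's account: goods 22904.31 + inland to port 528.04 + export clearance 124.28 + origin terminal 922.04 + freight 4878.52 = 29357.19
Buyer's account: insurance 508.53 + destination terminal 993.96 + brokerage 342.28 + duty 6122.04 + delivery 410.95 = 8377.76

Seller's account: CHF 29357.19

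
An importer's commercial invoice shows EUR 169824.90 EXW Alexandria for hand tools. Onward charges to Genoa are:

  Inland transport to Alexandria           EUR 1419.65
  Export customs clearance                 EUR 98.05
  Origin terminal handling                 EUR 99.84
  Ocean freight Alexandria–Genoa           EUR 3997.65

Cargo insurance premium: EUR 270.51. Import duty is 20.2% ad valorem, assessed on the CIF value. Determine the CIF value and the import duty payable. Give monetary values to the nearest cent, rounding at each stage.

CIF value: EUR 175710.60; import duty: EUR 35493.54

CIF = EXW price + pre-shipment costs + freight + insurance
CIF = 169824.90 + 1419.65 + 98.05 + 99.84 + 3997.65 + 270.51 = 175710.60
Import duty = 175710.60 × 20.2% = 35493.54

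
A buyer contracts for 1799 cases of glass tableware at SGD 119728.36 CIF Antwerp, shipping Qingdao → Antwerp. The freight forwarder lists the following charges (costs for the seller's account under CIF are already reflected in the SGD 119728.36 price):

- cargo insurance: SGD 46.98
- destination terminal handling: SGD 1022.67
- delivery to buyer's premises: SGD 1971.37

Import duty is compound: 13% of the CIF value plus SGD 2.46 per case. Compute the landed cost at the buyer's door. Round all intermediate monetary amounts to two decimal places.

Total landed cost: SGD 142712.63

CIF: the seller pays costs through ocean freight and marine insurance to the destination port.
Already in the invoice (seller's account under CIF): insurance — exclude.
The CIF price already equals the CIF value: 119728.36
Ad valorem component: 119728.36 × 13% = 15564.69
Specific component: 1799 × 2.46 = 4425.54
Import duty = 15564.69 + 4425.54 = 19990.23
Buyer bears: destination terminal 1022.67 + delivery 1971.37 + duty 19990.23 = 22984.27
Landed cost = invoice 119728.36 + 22984.27 = 142712.63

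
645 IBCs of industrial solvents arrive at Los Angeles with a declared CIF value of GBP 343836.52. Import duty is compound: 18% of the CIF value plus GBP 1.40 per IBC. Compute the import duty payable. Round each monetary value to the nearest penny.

Ad valorem component: 343836.52 × 18% = 61890.57
Specific component: 645 × 1.40 = 903.00
Import duty = 61890.57 + 903.00 = 62793.57

Import duty: GBP 62793.57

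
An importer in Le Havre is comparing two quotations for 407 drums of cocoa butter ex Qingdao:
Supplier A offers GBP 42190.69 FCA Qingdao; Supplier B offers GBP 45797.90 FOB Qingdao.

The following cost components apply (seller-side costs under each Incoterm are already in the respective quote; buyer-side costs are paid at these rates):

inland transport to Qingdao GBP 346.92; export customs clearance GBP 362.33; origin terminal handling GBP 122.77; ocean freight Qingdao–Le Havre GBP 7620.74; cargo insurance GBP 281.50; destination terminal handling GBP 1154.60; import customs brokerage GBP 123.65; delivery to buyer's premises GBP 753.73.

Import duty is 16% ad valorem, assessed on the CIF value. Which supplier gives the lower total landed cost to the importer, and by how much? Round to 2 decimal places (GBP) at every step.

Supplier A is cheaper by GBP 4041.95

Supplier A (FCA):
CIF value = FCA price + origin terminal + freight + insurance = 42190.69 + 122.77 + 7620.74 + 281.50 = 50215.70
Import duty = 50215.70 × 16% = 8034.51
Buyer bears (A): 122.77 + 7620.74 + 281.50 + 1154.60 + 123.65 + 753.73 = 10056.99
Landed cost (A) = invoice 42190.69 + 10056.99 + duty 8034.51 = 60282.19
Supplier B (FOB):
CIF value = FOB price + freight + insurance = 45797.90 + 7620.74 + 281.50 = 53700.14
Import duty = 53700.14 × 16% = 8592.02
Buyer bears (B): 7620.74 + 281.50 + 1154.60 + 123.65 + 753.73 = 9934.22
Landed cost (B) = invoice 45797.90 + 9934.22 + duty 8592.02 = 64324.14
Difference = |60282.19 − 64324.14| = 4041.95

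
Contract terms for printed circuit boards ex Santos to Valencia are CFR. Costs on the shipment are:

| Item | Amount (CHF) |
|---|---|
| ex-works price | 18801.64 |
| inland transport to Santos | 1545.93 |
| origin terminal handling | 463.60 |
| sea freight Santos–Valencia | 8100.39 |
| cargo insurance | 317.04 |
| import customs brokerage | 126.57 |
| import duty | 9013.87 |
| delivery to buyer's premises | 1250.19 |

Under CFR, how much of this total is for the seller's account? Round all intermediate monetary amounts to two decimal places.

CFR: the seller pays costs through ocean freight to the destination port, but not insurance.
Seller's account: goods 18801.64 + inland to port 1545.93 + origin terminal 463.60 + freight 8100.39 = 28911.56
Buyer's account: insurance 317.04 + brokerage 126.57 + duty 9013.87 + delivery 1250.19 = 10707.67

Seller's account: CHF 28911.56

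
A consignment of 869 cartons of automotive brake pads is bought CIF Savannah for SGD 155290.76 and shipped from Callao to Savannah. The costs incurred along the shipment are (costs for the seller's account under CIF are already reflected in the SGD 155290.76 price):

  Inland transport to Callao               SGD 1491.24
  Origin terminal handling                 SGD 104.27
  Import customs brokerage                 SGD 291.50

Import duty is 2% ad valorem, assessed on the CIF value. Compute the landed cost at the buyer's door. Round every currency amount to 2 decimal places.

CIF: the seller pays costs through ocean freight and marine insurance to the destination port.
Already in the invoice (seller's account under CIF): inland to port, origin terminal — exclude.
The CIF price already equals the CIF value: 155290.76
Import duty = 155290.76 × 2% = 3105.82
Buyer bears: brokerage 291.50 + duty 3105.82 = 3397.32
Landed cost = invoice 155290.76 + 3397.32 = 158688.08

Total landed cost: SGD 158688.08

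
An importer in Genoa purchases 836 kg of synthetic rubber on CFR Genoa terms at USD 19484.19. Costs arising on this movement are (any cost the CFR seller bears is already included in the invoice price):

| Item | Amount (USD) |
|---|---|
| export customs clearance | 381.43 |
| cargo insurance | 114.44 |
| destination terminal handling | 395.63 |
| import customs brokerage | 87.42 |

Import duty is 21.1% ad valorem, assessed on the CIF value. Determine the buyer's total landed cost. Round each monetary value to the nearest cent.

CFR: the seller pays costs through ocean freight to the destination port, but not insurance.
Already in the invoice (seller's account under CFR): export clearance — exclude.
CIF value = CFR price + insurance = 19484.19 + 114.44 = 19598.63
Import duty = 19598.63 × 21.1% = 4135.31
Buyer bears: insurance 114.44 + destination terminal 395.63 + brokerage 87.42 + duty 4135.31 = 4732.80
Landed cost = invoice 19484.19 + 4732.80 = 24216.99

Total landed cost: USD 24216.99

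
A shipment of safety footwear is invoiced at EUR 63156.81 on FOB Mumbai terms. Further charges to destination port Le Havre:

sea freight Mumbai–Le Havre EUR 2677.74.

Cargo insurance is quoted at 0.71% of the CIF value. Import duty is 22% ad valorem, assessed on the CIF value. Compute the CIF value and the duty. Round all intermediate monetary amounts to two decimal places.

CIF value: EUR 66305.32; import duty: EUR 14587.17

Let C be the CIF value. C = FOB price + freight + 0.71% × C
C − 0.71% × C = 63156.81 + 2677.74
0.9929 × C = 65834.55
C = 65834.55 / 0.9929 = 66305.32
Insurance premium = 0.71% × 66305.32 = 470.77
Import duty = 66305.32 × 22% = 14587.17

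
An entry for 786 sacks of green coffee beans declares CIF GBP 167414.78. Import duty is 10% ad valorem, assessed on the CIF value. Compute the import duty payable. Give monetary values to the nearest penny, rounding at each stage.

Import duty = 167414.78 × 10% = 16741.48

Import duty: GBP 16741.48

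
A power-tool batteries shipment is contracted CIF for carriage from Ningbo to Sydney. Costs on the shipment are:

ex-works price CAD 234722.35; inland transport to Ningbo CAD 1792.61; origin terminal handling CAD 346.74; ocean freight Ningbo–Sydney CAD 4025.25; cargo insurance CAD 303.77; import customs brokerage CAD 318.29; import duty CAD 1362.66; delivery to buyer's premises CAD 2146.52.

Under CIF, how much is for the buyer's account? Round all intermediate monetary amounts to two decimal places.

Buyer's account: CAD 3827.47

CIF: the seller pays costs through ocean freight and marine insurance to the destination port.
Seller's account: goods 234722.35 + inland to port 1792.61 + origin terminal 346.74 + freight 4025.25 + insurance 303.77 = 241190.72
Buyer's account: brokerage 318.29 + duty 1362.66 + delivery 2146.52 = 3827.47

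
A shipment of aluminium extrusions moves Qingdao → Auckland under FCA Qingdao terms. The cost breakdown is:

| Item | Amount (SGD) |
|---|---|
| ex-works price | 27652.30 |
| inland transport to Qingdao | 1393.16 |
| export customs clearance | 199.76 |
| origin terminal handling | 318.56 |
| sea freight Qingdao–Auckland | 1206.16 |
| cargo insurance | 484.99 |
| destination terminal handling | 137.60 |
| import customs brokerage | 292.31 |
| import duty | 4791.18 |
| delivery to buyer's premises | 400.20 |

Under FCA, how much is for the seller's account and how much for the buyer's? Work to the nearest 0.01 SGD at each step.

Seller: SGD 29245.22; buyer: SGD 7631.00

FCA: the seller delivers export-cleared goods to the carrier; the buyer bears costs from that point.
Seller's account: goods 27652.30 + inland to port 1393.16 + export clearance 199.76 = 29245.22
Buyer's account: origin terminal 318.56 + freight 1206.16 + insurance 484.99 + destination terminal 137.60 + brokerage 292.31 + duty 4791.18 + delivery 400.20 = 7631.00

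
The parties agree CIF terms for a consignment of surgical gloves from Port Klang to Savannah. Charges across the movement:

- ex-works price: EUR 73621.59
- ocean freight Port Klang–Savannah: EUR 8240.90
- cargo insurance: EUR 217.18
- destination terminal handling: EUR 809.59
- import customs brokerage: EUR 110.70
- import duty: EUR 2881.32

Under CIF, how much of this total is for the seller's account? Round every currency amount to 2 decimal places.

Seller's account: EUR 82079.67

CIF: the seller pays costs through ocean freight and marine insurance to the destination port.
Seller's account: goods 73621.59 + freight 8240.90 + insurance 217.18 = 82079.67
Buyer's account: destination terminal 809.59 + brokerage 110.70 + duty 2881.32 = 3801.61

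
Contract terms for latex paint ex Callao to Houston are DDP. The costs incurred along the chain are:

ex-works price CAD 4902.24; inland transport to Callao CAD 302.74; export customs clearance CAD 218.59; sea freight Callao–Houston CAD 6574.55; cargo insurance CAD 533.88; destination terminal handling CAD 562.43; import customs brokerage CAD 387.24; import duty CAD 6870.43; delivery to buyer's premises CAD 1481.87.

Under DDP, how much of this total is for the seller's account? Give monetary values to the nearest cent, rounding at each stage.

DDP: the seller bears all costs including import duty.
Seller's account: goods 4902.24 + inland to port 302.74 + export clearance 218.59 + freight 6574.55 + insurance 533.88 + destination terminal 562.43 + brokerage 387.24 + duty 6870.43 + delivery 1481.87 = 21833.97
Buyer's account: 0.00

Seller's account: CAD 21833.97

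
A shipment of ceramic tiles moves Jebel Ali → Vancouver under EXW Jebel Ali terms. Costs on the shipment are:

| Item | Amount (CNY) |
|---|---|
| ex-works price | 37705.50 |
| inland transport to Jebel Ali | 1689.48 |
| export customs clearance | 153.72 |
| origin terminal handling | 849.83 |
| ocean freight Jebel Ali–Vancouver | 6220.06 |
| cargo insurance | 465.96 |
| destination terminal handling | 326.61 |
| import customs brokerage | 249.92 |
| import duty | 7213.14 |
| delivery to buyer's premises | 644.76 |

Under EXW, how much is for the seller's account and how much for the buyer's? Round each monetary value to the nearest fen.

EXW: the seller makes goods available at their premises; the buyer bears all onward costs.
Seller's account: goods 37705.50 = 37705.50
Buyer's account: inland to port 1689.48 + export clearance 153.72 + origin terminal 849.83 + freight 6220.06 + insurance 465.96 + destination terminal 326.61 + brokerage 249.92 + duty 7213.14 + delivery 644.76 = 17813.48

Seller: CNY 37705.50; buyer: CNY 17813.48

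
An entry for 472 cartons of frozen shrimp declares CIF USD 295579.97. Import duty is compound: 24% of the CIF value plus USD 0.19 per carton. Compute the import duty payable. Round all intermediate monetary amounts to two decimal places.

Import duty: USD 71028.87

Ad valorem component: 295579.97 × 24% = 70939.19
Specific component: 472 × 0.19 = 89.68
Import duty = 70939.19 + 89.68 = 71028.87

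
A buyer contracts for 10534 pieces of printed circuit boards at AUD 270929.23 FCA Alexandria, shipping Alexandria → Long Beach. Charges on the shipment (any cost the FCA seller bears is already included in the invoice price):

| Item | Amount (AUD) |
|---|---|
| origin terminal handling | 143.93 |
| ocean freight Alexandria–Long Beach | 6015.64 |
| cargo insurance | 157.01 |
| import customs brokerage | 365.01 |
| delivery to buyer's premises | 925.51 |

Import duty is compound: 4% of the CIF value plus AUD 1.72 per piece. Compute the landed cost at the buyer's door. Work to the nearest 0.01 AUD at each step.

FCA: the seller delivers export-cleared goods to the carrier; the buyer bears costs from that point.
CIF value = FCA price + origin terminal + freight + insurance = 270929.23 + 143.93 + 6015.64 + 157.01 = 277245.81
Ad valorem component: 277245.81 × 4% = 11089.83
Specific component: 10534 × 1.72 = 18118.48
Import duty = 11089.83 + 18118.48 = 29208.31
Buyer bears: origin terminal 143.93 + freight 6015.64 + insurance 157.01 + brokerage 365.01 + delivery 925.51 + duty 29208.31 = 36815.41
Landed cost = invoice 270929.23 + 36815.41 = 307744.64

Total landed cost: AUD 307744.64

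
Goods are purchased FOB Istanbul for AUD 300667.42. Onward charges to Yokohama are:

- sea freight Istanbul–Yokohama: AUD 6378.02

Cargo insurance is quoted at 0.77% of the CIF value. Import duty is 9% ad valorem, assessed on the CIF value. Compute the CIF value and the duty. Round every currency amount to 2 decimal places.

CIF value: AUD 309428.04; import duty: AUD 27848.52

Let C be the CIF value. C = FOB price + freight + 0.77% × C
C − 0.77% × C = 300667.42 + 6378.02
0.9923 × C = 307045.44
C = 307045.44 / 0.9923 = 309428.04
Insurance premium = 0.77% × 309428.04 = 2382.60
Import duty = 309428.04 × 9% = 27848.52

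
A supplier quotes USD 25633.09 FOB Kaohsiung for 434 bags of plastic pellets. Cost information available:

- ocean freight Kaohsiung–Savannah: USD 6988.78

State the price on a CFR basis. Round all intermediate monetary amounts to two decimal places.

CFR price: USD 32621.87

From FOB to CFR, the seller additionally bears: freight.
CFR price = 25633.09 + 6988.78 = 32621.87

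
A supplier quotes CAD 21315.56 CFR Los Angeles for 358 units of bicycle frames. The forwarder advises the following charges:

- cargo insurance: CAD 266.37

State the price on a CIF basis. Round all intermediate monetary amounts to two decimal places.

CIF price: CAD 21581.93

From CFR to CIF, the seller additionally bears: insurance.
CIF price = 21315.56 + 266.37 = 21581.93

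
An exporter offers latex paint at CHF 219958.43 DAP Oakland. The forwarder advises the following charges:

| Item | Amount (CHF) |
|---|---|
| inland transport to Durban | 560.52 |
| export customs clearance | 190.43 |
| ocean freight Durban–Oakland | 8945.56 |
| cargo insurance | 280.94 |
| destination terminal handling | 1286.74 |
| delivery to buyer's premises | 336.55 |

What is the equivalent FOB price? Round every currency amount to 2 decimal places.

FOB price: CHF 209108.64

Not relevant to the conversion: export clearance, inland to port — on the seller under both DAP and FOB; already in the DAP price and stays in the FOB price.
From DAP to FOB, the seller no longer bears: freight, insurance, destination terminal, delivery.
FOB price = 219958.43 − 8945.56 − 280.94 − 1286.74 − 336.55 = 209108.64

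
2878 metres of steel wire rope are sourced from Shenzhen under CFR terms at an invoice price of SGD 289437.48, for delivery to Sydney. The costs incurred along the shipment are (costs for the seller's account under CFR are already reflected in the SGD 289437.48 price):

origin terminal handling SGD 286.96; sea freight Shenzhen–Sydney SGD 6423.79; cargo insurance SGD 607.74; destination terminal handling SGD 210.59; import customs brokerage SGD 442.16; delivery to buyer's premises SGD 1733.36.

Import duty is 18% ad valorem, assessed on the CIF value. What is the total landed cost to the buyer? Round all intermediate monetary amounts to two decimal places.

Total landed cost: SGD 344639.47

CFR: the seller pays costs through ocean freight to the destination port, but not insurance.
Already in the invoice (seller's account under CFR): origin terminal, freight — exclude.
CIF value = CFR price + insurance = 289437.48 + 607.74 = 290045.22
Import duty = 290045.22 × 18% = 52208.14
Buyer bears: insurance 607.74 + destination terminal 210.59 + brokerage 442.16 + delivery 1733.36 + duty 52208.14 = 55201.99
Landed cost = invoice 289437.48 + 55201.99 = 344639.47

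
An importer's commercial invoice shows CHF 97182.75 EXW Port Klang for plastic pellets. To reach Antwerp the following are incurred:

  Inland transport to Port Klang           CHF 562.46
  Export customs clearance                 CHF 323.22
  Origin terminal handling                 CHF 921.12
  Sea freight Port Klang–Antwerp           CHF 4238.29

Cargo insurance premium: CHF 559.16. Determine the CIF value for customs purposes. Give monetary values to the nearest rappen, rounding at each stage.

CIF = EXW price + pre-shipment costs + freight + insurance
CIF = 97182.75 + 562.46 + 323.22 + 921.12 + 4238.29 + 559.16 = 103787.00

CIF value: CHF 103787.00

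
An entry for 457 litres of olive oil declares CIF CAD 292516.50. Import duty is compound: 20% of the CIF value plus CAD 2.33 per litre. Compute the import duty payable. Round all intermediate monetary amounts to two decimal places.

Ad valorem component: 292516.50 × 20% = 58503.30
Specific component: 457 × 2.33 = 1064.81
Import duty = 58503.30 + 1064.81 = 59568.11

Import duty: CAD 59568.11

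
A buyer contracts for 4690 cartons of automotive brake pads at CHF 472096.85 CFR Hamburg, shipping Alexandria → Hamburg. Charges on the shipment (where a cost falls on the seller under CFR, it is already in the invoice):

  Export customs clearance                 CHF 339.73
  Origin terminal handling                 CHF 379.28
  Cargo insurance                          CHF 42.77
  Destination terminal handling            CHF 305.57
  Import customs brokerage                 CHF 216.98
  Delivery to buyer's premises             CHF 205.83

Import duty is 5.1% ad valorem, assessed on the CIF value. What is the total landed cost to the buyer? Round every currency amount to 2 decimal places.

Total landed cost: CHF 496947.12

CFR: the seller pays costs through ocean freight to the destination port, but not insurance.
Already in the invoice (seller's account under CFR): export clearance, origin terminal — exclude.
CIF value = CFR price + insurance = 472096.85 + 42.77 = 472139.62
Import duty = 472139.62 × 5.1% = 24079.12
Buyer bears: insurance 42.77 + destination terminal 305.57 + brokerage 216.98 + delivery 205.83 + duty 24079.12 = 24850.27
Landed cost = invoice 472096.85 + 24850.27 = 496947.12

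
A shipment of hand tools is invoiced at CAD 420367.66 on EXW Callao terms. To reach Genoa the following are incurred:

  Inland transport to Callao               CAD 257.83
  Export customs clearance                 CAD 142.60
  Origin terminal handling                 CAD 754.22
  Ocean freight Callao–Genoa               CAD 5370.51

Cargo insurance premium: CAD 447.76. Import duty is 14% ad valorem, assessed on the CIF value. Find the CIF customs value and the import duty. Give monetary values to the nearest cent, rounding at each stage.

CIF value: CAD 427340.58; import duty: CAD 59827.68

CIF = EXW price + pre-shipment costs + freight + insurance
CIF = 420367.66 + 257.83 + 142.60 + 754.22 + 5370.51 + 447.76 = 427340.58
Import duty = 427340.58 × 14% = 59827.68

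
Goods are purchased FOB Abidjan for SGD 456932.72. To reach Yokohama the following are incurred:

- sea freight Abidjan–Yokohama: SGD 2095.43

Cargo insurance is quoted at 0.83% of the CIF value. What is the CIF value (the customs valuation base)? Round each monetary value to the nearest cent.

Let C be the CIF value. C = FOB price + freight + 0.83% × C
C − 0.83% × C = 456932.72 + 2095.43
0.9917 × C = 459028.15
C = 459028.15 / 0.9917 = 462869.97
Insurance premium = 0.83% × 462869.97 = 3841.82

CIF value: SGD 462869.97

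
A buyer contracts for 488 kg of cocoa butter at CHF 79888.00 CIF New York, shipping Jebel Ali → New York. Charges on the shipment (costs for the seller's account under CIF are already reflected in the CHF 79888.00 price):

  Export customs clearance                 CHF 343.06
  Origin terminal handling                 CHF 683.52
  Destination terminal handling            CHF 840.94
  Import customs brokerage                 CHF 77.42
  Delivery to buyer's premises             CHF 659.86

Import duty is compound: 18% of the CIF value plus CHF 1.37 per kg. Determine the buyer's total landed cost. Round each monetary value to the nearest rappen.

Total landed cost: CHF 96514.62

CIF: the seller pays costs through ocean freight and marine insurance to the destination port.
Already in the invoice (seller's account under CIF): export clearance, origin terminal — exclude.
The CIF price already equals the CIF value: 79888.00
Ad valorem component: 79888.00 × 18% = 14379.84
Specific component: 488 × 1.37 = 668.56
Import duty = 14379.84 + 668.56 = 15048.40
Buyer bears: destination terminal 840.94 + brokerage 77.42 + delivery 659.86 + duty 15048.40 = 16626.62
Landed cost = invoice 79888.00 + 16626.62 = 96514.62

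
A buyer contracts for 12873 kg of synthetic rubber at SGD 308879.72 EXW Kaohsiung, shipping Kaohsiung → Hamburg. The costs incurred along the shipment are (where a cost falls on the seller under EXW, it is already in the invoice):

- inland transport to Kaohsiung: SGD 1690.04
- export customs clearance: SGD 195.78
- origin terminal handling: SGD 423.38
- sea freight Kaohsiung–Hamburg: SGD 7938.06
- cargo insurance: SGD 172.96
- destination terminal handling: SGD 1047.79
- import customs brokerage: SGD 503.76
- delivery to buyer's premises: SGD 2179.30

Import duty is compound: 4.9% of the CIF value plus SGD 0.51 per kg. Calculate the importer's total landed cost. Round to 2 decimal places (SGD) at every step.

EXW: the seller makes goods available at their premises; the buyer bears all onward costs.
CIF value = EXW price + inland to port + export clearance + origin terminal + freight + insurance = 308879.72 + 1690.04 + 195.78 + 423.38 + 7938.06 + 172.96 = 319299.94
Ad valorem component: 319299.94 × 4.9% = 15645.70
Specific component: 12873 × 0.51 = 6565.23
Import duty = 15645.70 + 6565.23 = 22210.93
Buyer bears: inland to port 1690.04 + export clearance 195.78 + origin terminal 423.38 + freight 7938.06 + insurance 172.96 + destination terminal 1047.79 + brokerage 503.76 + delivery 2179.30 + duty 22210.93 = 36362.00
Landed cost = invoice 308879.72 + 36362.00 = 345241.72

Total landed cost: SGD 345241.72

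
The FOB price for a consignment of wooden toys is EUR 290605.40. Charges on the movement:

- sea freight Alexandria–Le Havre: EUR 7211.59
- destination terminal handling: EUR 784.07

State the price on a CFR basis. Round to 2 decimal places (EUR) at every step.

CFR price: EUR 297816.99

Not relevant to the conversion: destination terminal — on the buyer under both terms; not part of either seller's price.
From FOB to CFR, the seller additionally bears: freight.
CFR price = 290605.40 + 7211.59 = 297816.99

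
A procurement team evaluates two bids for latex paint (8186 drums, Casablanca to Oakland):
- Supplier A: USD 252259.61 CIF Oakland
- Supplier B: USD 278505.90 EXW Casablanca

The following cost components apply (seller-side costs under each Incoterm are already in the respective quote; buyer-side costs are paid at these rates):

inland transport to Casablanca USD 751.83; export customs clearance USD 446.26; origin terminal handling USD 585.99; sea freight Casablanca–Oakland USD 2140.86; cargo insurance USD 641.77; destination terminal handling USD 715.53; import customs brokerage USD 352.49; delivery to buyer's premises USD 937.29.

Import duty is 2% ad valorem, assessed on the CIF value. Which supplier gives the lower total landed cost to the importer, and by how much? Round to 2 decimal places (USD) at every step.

Supplier A (CIF):
The CIF price already equals the CIF value: 252259.61
Import duty = 252259.61 × 2% = 5045.19
Buyer bears (A): 715.53 + 352.49 + 937.29 = 2005.31
Landed cost (A) = invoice 252259.61 + 2005.31 + duty 5045.19 = 259310.11
Supplier B (EXW):
CIF value = EXW price + inland to port + export clearance + origin terminal + freight + insurance = 278505.90 + 751.83 + 446.26 + 585.99 + 2140.86 + 641.77 = 283072.61
Import duty = 283072.61 × 2% = 5661.45
Buyer bears (B): 751.83 + 446.26 + 585.99 + 2140.86 + 641.77 + 715.53 + 352.49 + 937.29 = 6572.02
Landed cost (B) = invoice 278505.90 + 6572.02 + duty 5661.45 = 290739.37
Difference = |259310.11 − 290739.37| = 31429.26

Supplier A is cheaper by USD 31429.26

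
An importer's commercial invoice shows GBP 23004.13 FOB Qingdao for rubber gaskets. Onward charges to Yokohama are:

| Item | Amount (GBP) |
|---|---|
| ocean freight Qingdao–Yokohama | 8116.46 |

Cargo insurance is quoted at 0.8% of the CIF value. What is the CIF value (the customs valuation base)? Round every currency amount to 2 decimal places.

Let C be the CIF value. C = FOB price + freight + 0.8% × C
C − 0.8% × C = 23004.13 + 8116.46
0.992 × C = 31120.59
C = 31120.59 / 0.992 = 31371.56
Insurance premium = 0.8% × 31371.56 = 250.97

CIF value: GBP 31371.56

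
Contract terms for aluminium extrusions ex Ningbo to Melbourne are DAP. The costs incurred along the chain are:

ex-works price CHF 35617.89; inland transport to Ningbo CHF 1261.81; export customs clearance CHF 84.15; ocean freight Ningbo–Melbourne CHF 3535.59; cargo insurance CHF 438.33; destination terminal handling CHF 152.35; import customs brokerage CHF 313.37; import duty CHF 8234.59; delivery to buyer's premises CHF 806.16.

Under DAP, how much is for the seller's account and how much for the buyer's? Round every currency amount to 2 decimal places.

DAP: the seller bears all costs to the named destination except import duty and clearance.
Seller's account: goods 35617.89 + inland to port 1261.81 + export clearance 84.15 + freight 3535.59 + insurance 438.33 + destination terminal 152.35 + delivery 806.16 = 41896.28
Buyer's account: brokerage 313.37 + duty 8234.59 = 8547.96

Seller: CHF 41896.28; buyer: CHF 8547.96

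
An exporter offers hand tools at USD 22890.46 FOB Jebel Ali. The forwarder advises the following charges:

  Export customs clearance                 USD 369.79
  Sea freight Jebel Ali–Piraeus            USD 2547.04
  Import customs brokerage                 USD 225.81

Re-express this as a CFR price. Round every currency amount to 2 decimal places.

CFR price: USD 25437.50

Not relevant to the conversion: export clearance — on the seller under both FOB and CFR; already in the FOB price and stays in the CFR price. brokerage — on the buyer under both terms; not part of either seller's price.
From FOB to CFR, the seller additionally bears: freight.
CFR price = 22890.46 + 2547.04 = 25437.50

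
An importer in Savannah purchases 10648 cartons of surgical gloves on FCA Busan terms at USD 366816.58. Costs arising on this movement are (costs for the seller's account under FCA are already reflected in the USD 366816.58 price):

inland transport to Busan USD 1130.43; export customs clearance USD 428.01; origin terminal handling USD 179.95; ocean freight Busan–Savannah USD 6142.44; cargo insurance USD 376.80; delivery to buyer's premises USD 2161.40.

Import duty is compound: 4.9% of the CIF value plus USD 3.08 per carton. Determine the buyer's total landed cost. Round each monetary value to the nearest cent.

Total landed cost: USD 426775.28

FCA: the seller delivers export-cleared goods to the carrier; the buyer bears costs from that point.
Already in the invoice (seller's account under FCA): inland to port, export clearance — exclude.
CIF value = FCA price + origin terminal + freight + insurance = 366816.58 + 179.95 + 6142.44 + 376.80 = 373515.77
Ad valorem component: 373515.77 × 4.9% = 18302.27
Specific component: 10648 × 3.08 = 32795.84
Import duty = 18302.27 + 32795.84 = 51098.11
Buyer bears: origin terminal 179.95 + freight 6142.44 + insurance 376.80 + delivery 2161.40 + duty 51098.11 = 59958.70
Landed cost = invoice 366816.58 + 59958.70 = 426775.28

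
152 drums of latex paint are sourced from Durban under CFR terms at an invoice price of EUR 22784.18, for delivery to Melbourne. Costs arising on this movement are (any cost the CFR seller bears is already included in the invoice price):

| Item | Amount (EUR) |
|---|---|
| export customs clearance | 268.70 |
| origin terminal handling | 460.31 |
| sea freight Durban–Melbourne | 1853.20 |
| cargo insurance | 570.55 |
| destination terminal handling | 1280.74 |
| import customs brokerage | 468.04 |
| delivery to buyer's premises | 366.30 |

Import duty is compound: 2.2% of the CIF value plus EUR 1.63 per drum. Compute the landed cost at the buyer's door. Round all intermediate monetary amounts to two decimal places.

CFR: the seller pays costs through ocean freight to the destination port, but not insurance.
Already in the invoice (seller's account under CFR): export clearance, origin terminal, freight — exclude.
CIF value = CFR price + insurance = 22784.18 + 570.55 = 23354.73
Ad valorem component: 23354.73 × 2.2% = 513.80
Specific component: 152 × 1.63 = 247.76
Import duty = 513.80 + 247.76 = 761.56
Buyer bears: insurance 570.55 + destination terminal 1280.74 + brokerage 468.04 + delivery 366.30 + duty 761.56 = 3447.19
Landed cost = invoice 22784.18 + 3447.19 = 26231.37

Total landed cost: EUR 26231.37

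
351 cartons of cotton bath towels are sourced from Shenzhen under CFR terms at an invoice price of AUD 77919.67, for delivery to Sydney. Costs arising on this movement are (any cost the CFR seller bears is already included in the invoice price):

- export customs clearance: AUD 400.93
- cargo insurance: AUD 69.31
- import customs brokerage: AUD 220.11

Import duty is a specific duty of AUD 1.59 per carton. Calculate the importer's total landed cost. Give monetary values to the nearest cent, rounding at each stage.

Total landed cost: AUD 78767.18

CFR: the seller pays costs through ocean freight to the destination port, but not insurance.
Already in the invoice (seller's account under CFR): export clearance — exclude.
CIF value = CFR price + insurance = 77919.67 + 69.31 = 77988.98
Import duty = 351 × 1.59 = 558.09
Buyer bears: insurance 69.31 + brokerage 220.11 + duty 558.09 = 847.51
Landed cost = invoice 77919.67 + 847.51 = 78767.18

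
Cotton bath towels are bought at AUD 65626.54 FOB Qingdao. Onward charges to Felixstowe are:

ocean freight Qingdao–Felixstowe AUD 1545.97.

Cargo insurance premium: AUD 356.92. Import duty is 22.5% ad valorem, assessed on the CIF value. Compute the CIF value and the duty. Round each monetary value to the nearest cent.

CIF = FOB price + freight + insurance
CIF = 65626.54 + 1545.97 + 356.92 = 67529.43
Import duty = 67529.43 × 22.5% = 15194.12

CIF value: AUD 67529.43; import duty: AUD 15194.12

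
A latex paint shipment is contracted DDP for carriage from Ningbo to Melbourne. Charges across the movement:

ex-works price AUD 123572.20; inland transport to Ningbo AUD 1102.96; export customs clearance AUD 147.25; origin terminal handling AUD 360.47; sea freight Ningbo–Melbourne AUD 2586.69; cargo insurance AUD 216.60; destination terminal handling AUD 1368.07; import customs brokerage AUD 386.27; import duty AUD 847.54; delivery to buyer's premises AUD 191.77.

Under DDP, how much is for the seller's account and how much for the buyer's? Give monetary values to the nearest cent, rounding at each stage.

DDP: the seller bears all costs including import duty.
Seller's account: goods 123572.20 + inland to port 1102.96 + export clearance 147.25 + origin terminal 360.47 + freight 2586.69 + insurance 216.60 + destination terminal 1368.07 + brokerage 386.27 + duty 847.54 + delivery 191.77 = 130779.82
Buyer's account: 0.00

Seller: AUD 130779.82; buyer: AUD 0.00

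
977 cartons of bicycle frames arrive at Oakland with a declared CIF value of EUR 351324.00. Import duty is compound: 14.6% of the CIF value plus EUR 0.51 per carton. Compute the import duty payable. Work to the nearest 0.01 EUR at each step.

Import duty: EUR 51791.57

Ad valorem component: 351324.00 × 14.6% = 51293.30
Specific component: 977 × 0.51 = 498.27
Import duty = 51293.30 + 498.27 = 51791.57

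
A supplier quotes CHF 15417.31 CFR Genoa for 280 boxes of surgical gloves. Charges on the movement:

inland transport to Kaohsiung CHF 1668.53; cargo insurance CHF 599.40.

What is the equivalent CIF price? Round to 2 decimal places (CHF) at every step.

Not relevant to the conversion: inland to port — on the seller under both CFR and CIF; already in the CFR price and stays in the CIF price.
From CFR to CIF, the seller additionally bears: insurance.
CIF price = 15417.31 + 599.40 = 16016.71

CIF price: CHF 16016.71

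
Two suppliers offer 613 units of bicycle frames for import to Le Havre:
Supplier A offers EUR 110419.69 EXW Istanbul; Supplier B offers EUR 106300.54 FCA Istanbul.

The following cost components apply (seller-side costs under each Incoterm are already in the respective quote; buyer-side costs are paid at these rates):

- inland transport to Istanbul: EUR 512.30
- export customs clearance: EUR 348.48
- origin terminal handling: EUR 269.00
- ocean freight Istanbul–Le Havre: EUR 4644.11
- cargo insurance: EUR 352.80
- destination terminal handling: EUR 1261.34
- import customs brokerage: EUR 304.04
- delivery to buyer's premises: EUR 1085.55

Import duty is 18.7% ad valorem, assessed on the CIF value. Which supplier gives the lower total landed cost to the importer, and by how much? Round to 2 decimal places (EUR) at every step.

Supplier A (EXW):
CIF value = EXW price + inland to port + export clearance + origin terminal + freight + insurance = 110419.69 + 512.30 + 348.48 + 269.00 + 4644.11 + 352.80 = 116546.38
Import duty = 116546.38 × 18.7% = 21794.17
Buyer bears (A): 512.30 + 348.48 + 269.00 + 4644.11 + 352.80 + 1261.34 + 304.04 + 1085.55 = 8777.62
Landed cost (A) = invoice 110419.69 + 8777.62 + duty 21794.17 = 140991.48
Supplier B (FCA):
CIF value = FCA price + origin terminal + freight + insurance = 106300.54 + 269.00 + 4644.11 + 352.80 = 111566.45
Import duty = 111566.45 × 18.7% = 20862.93
Buyer bears (B): 269.00 + 4644.11 + 352.80 + 1261.34 + 304.04 + 1085.55 = 7916.84
Landed cost (B) = invoice 106300.54 + 7916.84 + duty 20862.93 = 135080.31
Difference = |140991.48 − 135080.31| = 5911.17

Supplier B is cheaper by EUR 5911.17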